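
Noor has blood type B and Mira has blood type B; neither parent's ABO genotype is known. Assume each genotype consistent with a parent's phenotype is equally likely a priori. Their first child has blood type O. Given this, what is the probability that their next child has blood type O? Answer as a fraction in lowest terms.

Possible genotypes: Noor ∈ {BB, BO}; Mira ∈ {BB, BO}.
Weight each parental genotype pair by prior × P(type-O child):
  BO × BO: posterior weight 1; P(next child type O) = 1/4.
Weighted sum = 1/4.

1/4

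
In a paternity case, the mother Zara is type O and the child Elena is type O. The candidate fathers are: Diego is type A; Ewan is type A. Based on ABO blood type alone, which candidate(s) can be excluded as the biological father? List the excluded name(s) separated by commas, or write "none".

none

A candidate is excluded only if no genotype consistent with his phenotype could produce a type O child with a type O mother.
Every candidate has at least one consistent genotype combination, so none can be excluded.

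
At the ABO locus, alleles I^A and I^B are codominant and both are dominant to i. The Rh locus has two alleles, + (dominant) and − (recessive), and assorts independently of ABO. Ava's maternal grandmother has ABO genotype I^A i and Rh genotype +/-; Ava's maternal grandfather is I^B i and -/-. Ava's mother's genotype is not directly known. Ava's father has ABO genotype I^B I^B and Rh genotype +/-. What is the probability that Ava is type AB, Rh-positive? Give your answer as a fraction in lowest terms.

Ava's mother's ABO genotype from I^A i × I^B i: 1/4 I^A I^B, 1/4 I^A i, 1/4 I^B i, 1/4 i i.
Crossing each possibility with the father I^B I^B and summing P(type AB): 1/4·1/2 + 1/4·1/2 + 1/4·0 + 1/4·0 = 1/4.
Similarly for Rh via the mother's Rh distribution: P(Rh+) = 5/8.
Independent loci: 1/4 × 5/8 = 5/32.

5/32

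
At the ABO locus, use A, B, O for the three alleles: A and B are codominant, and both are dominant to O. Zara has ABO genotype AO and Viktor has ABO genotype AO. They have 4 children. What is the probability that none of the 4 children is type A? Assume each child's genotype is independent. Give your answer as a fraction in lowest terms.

ABO cross AO × AO → 1/4 O, 3/4 A.
So P(type A) = 3/4 per child.
P(not type A) = 1/4 for one child; (1/4)^4 = 1/256.

1/256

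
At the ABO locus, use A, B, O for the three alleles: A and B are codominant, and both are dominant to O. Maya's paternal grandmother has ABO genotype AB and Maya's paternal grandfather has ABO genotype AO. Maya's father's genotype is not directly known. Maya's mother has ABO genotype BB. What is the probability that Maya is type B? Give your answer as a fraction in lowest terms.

Maya's father's ABO genotype from AB × AO: 1/4 AA, 1/4 AB, 1/4 AO, 1/4 BO.
Crossing each possibility with the mother BB and summing P(type B): 1/4·0 + 1/4·1/2 + 1/4·1/2 + 1/4·1 = 1/2.

1/2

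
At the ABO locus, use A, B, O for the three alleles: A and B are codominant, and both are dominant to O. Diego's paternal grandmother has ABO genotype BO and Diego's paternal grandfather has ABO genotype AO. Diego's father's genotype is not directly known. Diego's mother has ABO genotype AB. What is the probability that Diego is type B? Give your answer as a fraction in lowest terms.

Diego's father's ABO genotype from BO × AO: 1/4 AB, 1/4 AO, 1/4 BO, 1/4 OO.
Crossing each possibility with the mother AB and summing P(type B): 1/4·1/4 + 1/4·1/4 + 1/4·1/2 + 1/4·1/2 = 3/8.

3/8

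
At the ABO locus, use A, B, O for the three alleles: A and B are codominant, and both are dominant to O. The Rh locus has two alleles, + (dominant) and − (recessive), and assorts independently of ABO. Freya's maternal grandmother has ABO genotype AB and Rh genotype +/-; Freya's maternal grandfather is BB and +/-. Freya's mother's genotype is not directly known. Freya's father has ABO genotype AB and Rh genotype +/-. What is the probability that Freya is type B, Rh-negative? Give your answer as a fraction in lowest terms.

3/32

Freya's mother's ABO genotype from AB × BB: 1/2 AB, 1/2 BB.
Crossing each possibility with the father AB and summing P(type B): 1/2·1/4 + 1/2·1/2 = 3/8.
Similarly for Rh via the mother's Rh distribution: P(Rh-) = 1/4.
Independent loci: 3/8 × 1/4 = 3/32.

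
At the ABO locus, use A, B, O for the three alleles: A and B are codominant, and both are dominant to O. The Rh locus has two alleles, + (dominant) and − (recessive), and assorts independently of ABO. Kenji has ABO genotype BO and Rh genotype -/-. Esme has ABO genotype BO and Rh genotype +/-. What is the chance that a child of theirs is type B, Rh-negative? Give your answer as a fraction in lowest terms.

ABO cross BO × BO → offspring phenotypes: 1/4 O, 3/4 B.
Rh cross -/- × +/- → 1/2 Rh+, 1/2 Rh-.
Independent loci: P(type B, Rh-negative) = 3/4 × 1/2 = 3/8.

3/8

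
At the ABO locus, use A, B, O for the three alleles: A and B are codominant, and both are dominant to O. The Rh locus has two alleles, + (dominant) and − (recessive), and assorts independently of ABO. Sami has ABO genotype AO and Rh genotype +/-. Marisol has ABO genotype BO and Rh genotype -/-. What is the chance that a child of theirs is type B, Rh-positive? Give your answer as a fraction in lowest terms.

1/8

ABO cross AO × BO → offspring phenotypes: 1/4 O, 1/4 A, 1/4 B, 1/4 AB.
Rh cross +/- × -/- → 1/2 Rh+, 1/2 Rh-.
Independent loci: P(type B, Rh-positive) = 1/4 × 1/2 = 1/8.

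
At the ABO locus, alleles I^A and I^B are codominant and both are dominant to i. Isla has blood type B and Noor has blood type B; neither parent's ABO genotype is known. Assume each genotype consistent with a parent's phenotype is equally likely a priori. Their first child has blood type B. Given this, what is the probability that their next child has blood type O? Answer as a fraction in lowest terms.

1/20

Possible genotypes: Isla ∈ {I^B I^B, I^B i}; Noor ∈ {I^B I^B, I^B i}.
Weight each parental genotype pair by prior × P(type-B child):
  I^B I^B × I^B I^B: posterior weight 4/15; P(next child type O) = 0.
  I^B I^B × I^B i: posterior weight 4/15; P(next child type O) = 0.
  I^B i × I^B I^B: posterior weight 4/15; P(next child type O) = 0.
  I^B i × I^B i: posterior weight 1/5; P(next child type O) = 1/4.
Weighted sum = 1/20.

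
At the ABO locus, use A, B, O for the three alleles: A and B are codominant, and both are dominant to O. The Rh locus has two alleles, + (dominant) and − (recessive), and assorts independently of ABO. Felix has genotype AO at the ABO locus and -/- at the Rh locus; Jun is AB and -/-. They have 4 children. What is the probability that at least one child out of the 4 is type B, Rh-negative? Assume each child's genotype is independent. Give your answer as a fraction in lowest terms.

175/256

ABO cross AO × AB → 1/2 A, 1/4 B, 1/4 AB.
Rh cross -/- × -/- → 1 Rh-; so P(type B, Rh-negative) = 1/4 × 1 = 1/4 per child.
P(none) = (3/4)^4 = 81/256; P(at least one) = 1 − 81/256 = 175/256.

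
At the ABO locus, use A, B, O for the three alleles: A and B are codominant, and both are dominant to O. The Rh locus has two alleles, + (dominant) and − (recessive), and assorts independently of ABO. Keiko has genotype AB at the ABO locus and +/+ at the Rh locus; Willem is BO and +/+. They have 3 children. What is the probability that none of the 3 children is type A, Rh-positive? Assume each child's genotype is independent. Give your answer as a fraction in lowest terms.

27/64

ABO cross AB × BO → 1/4 A, 1/2 B, 1/4 AB.
Rh cross +/+ × +/+ → 1 Rh+; so P(type A, Rh-positive) = 1/4 × 1 = 1/4 per child.
P(not type A, Rh-positive) = 3/4 for one child; (3/4)^3 = 27/64.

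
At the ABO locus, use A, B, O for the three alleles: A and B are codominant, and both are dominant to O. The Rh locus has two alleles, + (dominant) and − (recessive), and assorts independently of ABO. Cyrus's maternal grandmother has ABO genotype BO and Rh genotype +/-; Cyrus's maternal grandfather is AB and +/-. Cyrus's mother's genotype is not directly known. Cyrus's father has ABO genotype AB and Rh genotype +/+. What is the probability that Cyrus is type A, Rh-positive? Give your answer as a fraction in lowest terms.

1/4

Cyrus's mother's ABO genotype from BO × AB: 1/4 AB, 1/4 AO, 1/4 BB, 1/4 BO.
Crossing each possibility with the father AB and summing P(type A): 1/4·1/4 + 1/4·1/2 + 1/4·0 + 1/4·1/4 = 1/4.
Similarly for Rh via the mother's Rh distribution: P(Rh+) = 1.
Independent loci: 1/4 × 1 = 1/4.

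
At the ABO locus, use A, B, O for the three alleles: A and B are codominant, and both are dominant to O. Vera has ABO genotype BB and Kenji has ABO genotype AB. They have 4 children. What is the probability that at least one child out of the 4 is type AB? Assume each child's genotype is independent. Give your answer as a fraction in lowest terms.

15/16

ABO cross BB × AB → 1/2 B, 1/2 AB.
So P(type AB) = 1/2 per child.
P(none) = (1/2)^4 = 1/16; P(at least one) = 1 − 1/16 = 15/16.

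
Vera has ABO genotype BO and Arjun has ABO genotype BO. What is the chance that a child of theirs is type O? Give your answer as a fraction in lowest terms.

1/4

ABO cross BO × BO → offspring phenotypes: 1/4 O, 3/4 B.
So P(type O) = 1/4.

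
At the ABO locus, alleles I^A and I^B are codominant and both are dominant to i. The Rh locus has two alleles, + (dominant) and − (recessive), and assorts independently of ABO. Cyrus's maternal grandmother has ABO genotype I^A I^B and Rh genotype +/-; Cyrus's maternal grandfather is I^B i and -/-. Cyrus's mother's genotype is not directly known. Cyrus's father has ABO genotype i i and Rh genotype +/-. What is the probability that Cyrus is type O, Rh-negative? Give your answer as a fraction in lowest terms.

3/32

Cyrus's mother's ABO genotype from I^A I^B × I^B i: 1/4 I^A I^B, 1/4 I^A i, 1/4 I^B I^B, 1/4 I^B i.
Crossing each possibility with the father i i and summing P(type O): 1/4·0 + 1/4·1/2 + 1/4·0 + 1/4·1/2 = 1/4.
Similarly for Rh via the mother's Rh distribution: P(Rh-) = 3/8.
Independent loci: 1/4 × 3/8 = 3/32.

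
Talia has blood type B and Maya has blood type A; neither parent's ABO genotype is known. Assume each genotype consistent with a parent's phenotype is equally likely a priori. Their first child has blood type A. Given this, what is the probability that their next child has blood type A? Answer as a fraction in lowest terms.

5/12

Possible genotypes: Talia ∈ {I^B I^B, I^B i}; Maya ∈ {I^A I^A, I^A i}.
Weight each parental genotype pair by prior × P(type-A child):
  I^B i × I^A I^A: posterior weight 2/3; P(next child type A) = 1/2.
  I^B i × I^A i: posterior weight 1/3; P(next child type A) = 1/4.
Weighted sum = 5/12.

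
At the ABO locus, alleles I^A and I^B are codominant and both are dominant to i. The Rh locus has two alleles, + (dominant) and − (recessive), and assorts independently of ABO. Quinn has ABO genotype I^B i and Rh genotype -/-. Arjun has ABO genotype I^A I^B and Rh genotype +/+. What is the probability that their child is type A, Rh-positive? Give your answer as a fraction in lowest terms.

1/4

ABO cross I^B i × I^A I^B → offspring phenotypes: 1/4 A, 1/2 B, 1/4 AB.
Rh cross -/- × +/+ → 1 Rh+.
Independent loci: P(type A, Rh-positive) = 1/4 × 1 = 1/4.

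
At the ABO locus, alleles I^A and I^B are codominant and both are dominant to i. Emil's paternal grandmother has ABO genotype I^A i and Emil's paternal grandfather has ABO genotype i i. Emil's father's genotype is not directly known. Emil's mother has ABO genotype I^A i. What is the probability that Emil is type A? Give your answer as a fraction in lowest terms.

5/8

Emil's father's ABO genotype from I^A i × i i: 1/2 I^A i, 1/2 i i.
Crossing each possibility with the mother I^A i and summing P(type A): 1/2·3/4 + 1/2·1/2 = 5/8.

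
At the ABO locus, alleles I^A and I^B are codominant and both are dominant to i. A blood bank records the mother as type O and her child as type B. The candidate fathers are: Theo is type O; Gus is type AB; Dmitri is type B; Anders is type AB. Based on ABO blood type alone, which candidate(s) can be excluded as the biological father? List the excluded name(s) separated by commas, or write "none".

Theo

A candidate is excluded only if no genotype consistent with his phenotype could produce a type B child with a type O mother.
Theo (type O): no genotype consistent with that phenotype can produce a type-B child with a type-O mother.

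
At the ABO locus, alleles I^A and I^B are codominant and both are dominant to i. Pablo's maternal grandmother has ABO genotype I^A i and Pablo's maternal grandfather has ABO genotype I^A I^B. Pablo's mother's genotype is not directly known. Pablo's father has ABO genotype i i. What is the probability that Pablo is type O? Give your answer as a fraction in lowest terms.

1/4

Pablo's mother's ABO genotype from I^A i × I^A I^B: 1/4 I^A I^A, 1/4 I^A I^B, 1/4 I^A i, 1/4 I^B i.
Crossing each possibility with the father i i and summing P(type O): 1/4·0 + 1/4·0 + 1/4·1/2 + 1/4·1/2 = 1/4.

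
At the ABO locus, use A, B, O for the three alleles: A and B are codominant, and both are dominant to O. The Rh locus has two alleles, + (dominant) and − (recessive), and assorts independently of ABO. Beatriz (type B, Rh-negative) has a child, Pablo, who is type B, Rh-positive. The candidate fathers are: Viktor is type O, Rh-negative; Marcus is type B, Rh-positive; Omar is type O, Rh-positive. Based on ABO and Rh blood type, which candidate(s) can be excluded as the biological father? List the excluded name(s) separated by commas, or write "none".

A candidate is excluded only if no genotype consistent with his phenotype could produce a type B, Rh-positive child with a type B, Rh-negative mother.
Viktor (type O, Rh-): no genotype consistent with that phenotype can produce a type-B Rh+ child with a type-B mother.

Viktor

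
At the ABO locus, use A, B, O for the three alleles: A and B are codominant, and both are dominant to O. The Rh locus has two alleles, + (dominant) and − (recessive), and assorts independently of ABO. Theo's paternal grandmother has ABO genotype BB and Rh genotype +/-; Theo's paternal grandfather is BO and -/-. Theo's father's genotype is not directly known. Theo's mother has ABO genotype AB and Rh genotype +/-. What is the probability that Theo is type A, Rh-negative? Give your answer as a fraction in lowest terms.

Theo's father's ABO genotype from BB × BO: 1/2 BB, 1/2 BO.
Crossing each possibility with the mother AB and summing P(type A): 1/2·0 + 1/2·1/4 = 1/8.
Similarly for Rh via the father's Rh distribution: P(Rh-) = 3/8.
Independent loci: 1/8 × 3/8 = 3/64.

3/64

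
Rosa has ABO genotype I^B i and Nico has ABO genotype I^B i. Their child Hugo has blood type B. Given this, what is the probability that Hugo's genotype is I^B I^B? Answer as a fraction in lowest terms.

Cross I^B i × I^B i → 1/4 I^B I^B, 1/2 I^B i, 1/4 i i.
Type-B genotypes among offspring: I^B I^B (1/4), I^B i (1/2); total 3/4.
P(I^B I^B | type B) = (1/4) / (3/4) = 1/3.

1/3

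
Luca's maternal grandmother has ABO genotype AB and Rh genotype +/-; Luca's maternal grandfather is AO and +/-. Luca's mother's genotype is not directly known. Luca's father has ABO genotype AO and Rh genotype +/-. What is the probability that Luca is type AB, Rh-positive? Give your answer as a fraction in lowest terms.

Luca's mother's ABO genotype from AB × AO: 1/4 AA, 1/4 AB, 1/4 AO, 1/4 BO.
Crossing each possibility with the father AO and summing P(type AB): 1/4·0 + 1/4·1/4 + 1/4·0 + 1/4·1/4 = 1/8.
Similarly for Rh via the mother's Rh distribution: P(Rh+) = 3/4.
Independent loci: 1/8 × 3/4 = 3/32.

3/32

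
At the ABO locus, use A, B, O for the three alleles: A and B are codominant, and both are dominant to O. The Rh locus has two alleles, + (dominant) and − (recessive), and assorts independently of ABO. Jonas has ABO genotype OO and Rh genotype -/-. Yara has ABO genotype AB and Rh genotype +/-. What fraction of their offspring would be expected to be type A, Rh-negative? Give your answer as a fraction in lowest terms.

1/4

ABO cross OO × AB → offspring phenotypes: 1/2 A, 1/2 B.
Rh cross -/- × +/- → 1/2 Rh+, 1/2 Rh-.
Independent loci: P(type A, Rh-negative) = 1/2 × 1/2 = 1/4.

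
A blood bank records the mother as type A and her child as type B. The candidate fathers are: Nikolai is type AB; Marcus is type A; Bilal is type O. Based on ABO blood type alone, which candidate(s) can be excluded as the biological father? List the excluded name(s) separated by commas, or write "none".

Marcus, Bilal

A candidate is excluded only if no genotype consistent with his phenotype could produce a type B child with a type A mother.
Marcus (type A): no genotype consistent with that phenotype can produce a type-B child with a type-A mother.
Bilal (type O): no genotype consistent with that phenotype can produce a type-B child with a type-A mother.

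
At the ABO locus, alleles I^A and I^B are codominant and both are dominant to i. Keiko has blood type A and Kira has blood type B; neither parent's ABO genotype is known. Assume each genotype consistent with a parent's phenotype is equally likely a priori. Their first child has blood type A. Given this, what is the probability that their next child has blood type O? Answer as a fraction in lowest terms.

Possible genotypes: Keiko ∈ {I^A I^A, I^A i}; Kira ∈ {I^B I^B, I^B i}.
Weight each parental genotype pair by prior × P(type-A child):
  I^A I^A × I^B i: posterior weight 2/3; P(next child type O) = 0.
  I^A i × I^B i: posterior weight 1/3; P(next child type O) = 1/4.
Weighted sum = 1/12.

1/12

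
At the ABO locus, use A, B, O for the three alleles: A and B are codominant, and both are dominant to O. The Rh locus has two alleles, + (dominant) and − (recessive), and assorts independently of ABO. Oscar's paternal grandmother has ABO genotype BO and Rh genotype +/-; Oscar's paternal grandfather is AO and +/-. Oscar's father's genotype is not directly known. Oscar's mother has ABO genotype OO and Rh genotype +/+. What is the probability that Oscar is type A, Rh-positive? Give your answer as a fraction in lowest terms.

Oscar's father's ABO genotype from BO × AO: 1/4 AB, 1/4 AO, 1/4 BO, 1/4 OO.
Crossing each possibility with the mother OO and summing P(type A): 1/4·1/2 + 1/4·1/2 + 1/4·0 + 1/4·0 = 1/4.
Similarly for Rh via the father's Rh distribution: P(Rh+) = 1.
Independent loci: 1/4 × 1 = 1/4.

1/4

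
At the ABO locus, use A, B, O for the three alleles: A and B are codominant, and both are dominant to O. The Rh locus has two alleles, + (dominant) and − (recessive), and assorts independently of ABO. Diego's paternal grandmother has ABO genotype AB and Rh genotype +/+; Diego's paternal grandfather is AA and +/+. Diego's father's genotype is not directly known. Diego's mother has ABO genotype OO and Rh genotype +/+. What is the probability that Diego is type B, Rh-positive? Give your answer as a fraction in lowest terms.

1/4

Diego's father's ABO genotype from AB × AA: 1/2 AA, 1/2 AB.
Crossing each possibility with the mother OO and summing P(type B): 1/2·0 + 1/2·1/2 = 1/4.
Similarly for Rh via the father's Rh distribution: P(Rh+) = 1.
Independent loci: 1/4 × 1 = 1/4.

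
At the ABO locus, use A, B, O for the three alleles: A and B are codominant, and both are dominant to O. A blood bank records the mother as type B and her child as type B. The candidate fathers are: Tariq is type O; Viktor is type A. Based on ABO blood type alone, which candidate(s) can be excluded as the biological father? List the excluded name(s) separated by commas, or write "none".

none

A candidate is excluded only if no genotype consistent with his phenotype could produce a type B child with a type B mother.
Every candidate has at least one consistent genotype combination, so none can be excluded.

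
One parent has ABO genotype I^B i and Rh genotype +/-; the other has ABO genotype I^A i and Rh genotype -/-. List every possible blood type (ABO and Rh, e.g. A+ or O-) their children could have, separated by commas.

Gametes from I^B i × I^A i give offspring ABO genotypes I^A I^B, I^A i, I^B i, i i, i.e. phenotypes O, A, B, AB.
Rh cross +/- × -/- → phenotypes Rh+, Rh-.
Combining independently: O+, O-, A+, A-, B+, B-, AB+, AB-.

O+, O-, A+, A-, B+, B-, AB+, AB-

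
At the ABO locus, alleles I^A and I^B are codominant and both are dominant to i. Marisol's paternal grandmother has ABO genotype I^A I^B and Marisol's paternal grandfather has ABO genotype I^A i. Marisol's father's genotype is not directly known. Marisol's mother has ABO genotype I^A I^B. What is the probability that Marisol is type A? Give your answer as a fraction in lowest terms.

Marisol's father's ABO genotype from I^A I^B × I^A i: 1/4 I^A I^A, 1/4 I^A I^B, 1/4 I^A i, 1/4 I^B i.
Crossing each possibility with the mother I^A I^B and summing P(type A): 1/4·1/2 + 1/4·1/4 + 1/4·1/2 + 1/4·1/4 = 3/8.

3/8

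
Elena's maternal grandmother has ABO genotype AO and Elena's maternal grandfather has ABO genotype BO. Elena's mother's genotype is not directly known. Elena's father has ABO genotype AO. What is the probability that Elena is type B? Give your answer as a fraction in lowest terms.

1/8

Elena's mother's ABO genotype from AO × BO: 1/4 AB, 1/4 AO, 1/4 BO, 1/4 OO.
Crossing each possibility with the father AO and summing P(type B): 1/4·1/4 + 1/4·0 + 1/4·1/4 + 1/4·0 = 1/8.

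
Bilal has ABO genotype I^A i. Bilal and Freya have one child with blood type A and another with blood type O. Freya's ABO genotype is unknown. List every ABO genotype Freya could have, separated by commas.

For each candidate genotype of Freya, check whether crossing it with I^A i can produce every observed child phenotype.
  I^A I^A → possible child types {A} ✗
  I^A I^B → possible child types {A, B, AB} ✗
  I^A i → possible child types {O, A} ✓
  I^B I^B → possible child types {B, AB} ✗
  I^B i → possible child types {O, A, B, AB} ✓
  i i → possible child types {O, A} ✓

I^A i, I^B i, i i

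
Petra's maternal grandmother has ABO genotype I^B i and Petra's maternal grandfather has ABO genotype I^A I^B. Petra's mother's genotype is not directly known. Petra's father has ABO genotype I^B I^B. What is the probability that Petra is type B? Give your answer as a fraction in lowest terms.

Petra's mother's ABO genotype from I^B i × I^A I^B: 1/4 I^A I^B, 1/4 I^A i, 1/4 I^B I^B, 1/4 I^B i.
Crossing each possibility with the father I^B I^B and summing P(type B): 1/4·1/2 + 1/4·1/2 + 1/4·1 + 1/4·1 = 3/4.

3/4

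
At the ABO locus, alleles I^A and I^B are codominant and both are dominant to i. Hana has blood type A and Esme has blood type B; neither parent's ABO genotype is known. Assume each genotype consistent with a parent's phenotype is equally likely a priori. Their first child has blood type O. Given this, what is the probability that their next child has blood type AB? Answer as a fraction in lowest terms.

Possible genotypes: Hana ∈ {I^A I^A, I^A i}; Esme ∈ {I^B I^B, I^B i}.
Weight each parental genotype pair by prior × P(type-O child):
  I^A i × I^B i: posterior weight 1; P(next child type AB) = 1/4.
Weighted sum = 1/4.

1/4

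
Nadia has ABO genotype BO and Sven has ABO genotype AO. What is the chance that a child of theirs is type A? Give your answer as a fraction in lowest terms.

ABO cross BO × AO → offspring phenotypes: 1/4 O, 1/4 A, 1/4 B, 1/4 AB.
So P(type A) = 1/4.

1/4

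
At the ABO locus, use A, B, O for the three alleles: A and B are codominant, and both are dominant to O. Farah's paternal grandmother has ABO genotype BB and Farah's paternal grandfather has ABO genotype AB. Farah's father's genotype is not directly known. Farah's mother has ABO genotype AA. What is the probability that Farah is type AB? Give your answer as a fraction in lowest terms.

Farah's father's ABO genotype from BB × AB: 1/2 AB, 1/2 BB.
Crossing each possibility with the mother AA and summing P(type AB): 1/2·1/2 + 1/2·1 = 3/4.

3/4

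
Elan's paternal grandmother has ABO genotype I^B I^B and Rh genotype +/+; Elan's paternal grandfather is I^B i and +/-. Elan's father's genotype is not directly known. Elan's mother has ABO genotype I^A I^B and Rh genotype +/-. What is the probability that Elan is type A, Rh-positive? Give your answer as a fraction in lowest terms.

Elan's father's ABO genotype from I^B I^B × I^B i: 1/2 I^B I^B, 1/2 I^B i.
Crossing each possibility with the mother I^A I^B and summing P(type A): 1/2·0 + 1/2·1/4 = 1/8.
Similarly for Rh via the father's Rh distribution: P(Rh+) = 7/8.
Independent loci: 1/8 × 7/8 = 7/64.

7/64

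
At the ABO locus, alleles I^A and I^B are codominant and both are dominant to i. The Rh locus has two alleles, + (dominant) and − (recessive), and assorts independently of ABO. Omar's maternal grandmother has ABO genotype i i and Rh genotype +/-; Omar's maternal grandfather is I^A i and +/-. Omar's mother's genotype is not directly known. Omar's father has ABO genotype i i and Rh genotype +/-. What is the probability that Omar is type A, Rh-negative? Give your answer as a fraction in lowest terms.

1/16

Omar's mother's ABO genotype from i i × I^A i: 1/2 I^A i, 1/2 i i.
Crossing each possibility with the father i i and summing P(type A): 1/2·1/2 + 1/2·0 = 1/4.
Similarly for Rh via the mother's Rh distribution: P(Rh-) = 1/4.
Independent loci: 1/4 × 1/4 = 1/16.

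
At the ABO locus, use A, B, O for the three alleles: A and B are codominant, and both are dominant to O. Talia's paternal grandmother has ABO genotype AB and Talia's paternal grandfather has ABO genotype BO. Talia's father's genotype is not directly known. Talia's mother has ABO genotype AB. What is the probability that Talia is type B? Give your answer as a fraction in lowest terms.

3/8

Talia's father's ABO genotype from AB × BO: 1/4 AB, 1/4 AO, 1/4 BB, 1/4 BO.
Crossing each possibility with the mother AB and summing P(type B): 1/4·1/4 + 1/4·1/4 + 1/4·1/2 + 1/4·1/2 = 3/8.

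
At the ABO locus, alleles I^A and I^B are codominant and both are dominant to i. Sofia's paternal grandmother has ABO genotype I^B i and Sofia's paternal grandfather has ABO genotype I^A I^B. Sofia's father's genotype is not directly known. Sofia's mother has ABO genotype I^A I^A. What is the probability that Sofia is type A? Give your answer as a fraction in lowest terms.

1/2

Sofia's father's ABO genotype from I^B i × I^A I^B: 1/4 I^A I^B, 1/4 I^A i, 1/4 I^B I^B, 1/4 I^B i.
Crossing each possibility with the mother I^A I^A and summing P(type A): 1/4·1/2 + 1/4·1 + 1/4·0 + 1/4·1/2 = 1/2.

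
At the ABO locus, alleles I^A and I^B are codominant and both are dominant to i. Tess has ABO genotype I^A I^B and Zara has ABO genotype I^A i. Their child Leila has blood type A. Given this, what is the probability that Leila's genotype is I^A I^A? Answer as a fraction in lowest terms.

1/2

Cross I^A I^B × I^A i → 1/4 I^A I^A, 1/4 I^A I^B, 1/4 I^A i, 1/4 I^B i.
Type-A genotypes among offspring: I^A I^A (1/4), I^A i (1/4); total 1/2.
P(I^A I^A | type A) = (1/4) / (1/2) = 1/2.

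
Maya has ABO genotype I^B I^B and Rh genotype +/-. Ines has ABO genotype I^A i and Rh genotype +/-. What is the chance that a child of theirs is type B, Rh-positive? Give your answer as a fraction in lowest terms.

3/8

ABO cross I^B I^B × I^A i → offspring phenotypes: 1/2 B, 1/2 AB.
Rh cross +/- × +/- → 3/4 Rh+, 1/4 Rh-.
Independent loci: P(type B, Rh-positive) = 1/2 × 3/4 = 3/8.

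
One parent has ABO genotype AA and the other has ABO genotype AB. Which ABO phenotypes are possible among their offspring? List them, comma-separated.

A, AB

Gametes from AA × AB give offspring ABO genotypes AA, AB, i.e. phenotypes A, AB.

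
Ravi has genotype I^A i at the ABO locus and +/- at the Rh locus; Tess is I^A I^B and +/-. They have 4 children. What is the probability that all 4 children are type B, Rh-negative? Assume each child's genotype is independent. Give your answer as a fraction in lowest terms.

1/65536

ABO cross I^A i × I^A I^B → 1/2 A, 1/4 B, 1/4 AB.
Rh cross +/- × +/- → 3/4 Rh+, 1/4 Rh-; so P(type B, Rh-negative) = 1/4 × 1/4 = 1/16 per child.
All 4 independent: (1/16)^4 = 1/65536.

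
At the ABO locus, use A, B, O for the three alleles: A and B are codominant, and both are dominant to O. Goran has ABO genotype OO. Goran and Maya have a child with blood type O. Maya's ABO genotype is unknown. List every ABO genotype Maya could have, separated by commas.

For each candidate genotype of Maya, check whether crossing it with OO can produce every observed child phenotype.
  AA → possible child types {A} ✗
  AB → possible child types {A, B} ✗
  AO → possible child types {O, A} ✓
  BB → possible child types {B} ✗
  BO → possible child types {O, B} ✓
  OO → possible child types {O} ✓

AO, BO, OO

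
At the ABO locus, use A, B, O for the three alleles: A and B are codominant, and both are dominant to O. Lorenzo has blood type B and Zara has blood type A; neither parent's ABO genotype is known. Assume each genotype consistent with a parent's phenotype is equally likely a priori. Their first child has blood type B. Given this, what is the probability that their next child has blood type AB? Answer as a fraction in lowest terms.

5/12

Possible genotypes: Lorenzo ∈ {BB, BO}; Zara ∈ {AA, AO}.
Weight each parental genotype pair by prior × P(type-B child):
  BB × AO: posterior weight 2/3; P(next child type AB) = 1/2.
  BO × AO: posterior weight 1/3; P(next child type AB) = 1/4.
Weighted sum = 5/12.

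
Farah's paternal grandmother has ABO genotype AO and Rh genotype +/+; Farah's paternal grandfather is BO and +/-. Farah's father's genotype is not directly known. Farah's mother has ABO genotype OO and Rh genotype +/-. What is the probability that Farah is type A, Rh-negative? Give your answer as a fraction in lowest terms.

Farah's father's ABO genotype from AO × BO: 1/4 AB, 1/4 AO, 1/4 BO, 1/4 OO.
Crossing each possibility with the mother OO and summing P(type A): 1/4·1/2 + 1/4·1/2 + 1/4·0 + 1/4·0 = 1/4.
Similarly for Rh via the father's Rh distribution: P(Rh-) = 1/8.
Independent loci: 1/4 × 1/8 = 1/32.

1/32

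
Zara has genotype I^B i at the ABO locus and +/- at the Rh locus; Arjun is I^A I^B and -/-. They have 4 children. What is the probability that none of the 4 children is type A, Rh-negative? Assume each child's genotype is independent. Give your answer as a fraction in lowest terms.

ABO cross I^B i × I^A I^B → 1/4 A, 1/2 B, 1/4 AB.
Rh cross +/- × -/- → 1/2 Rh+, 1/2 Rh-; so P(type A, Rh-negative) = 1/4 × 1/2 = 1/8 per child.
P(not type A, Rh-negative) = 7/8 for one child; (7/8)^4 = 2401/4096.

2401/4096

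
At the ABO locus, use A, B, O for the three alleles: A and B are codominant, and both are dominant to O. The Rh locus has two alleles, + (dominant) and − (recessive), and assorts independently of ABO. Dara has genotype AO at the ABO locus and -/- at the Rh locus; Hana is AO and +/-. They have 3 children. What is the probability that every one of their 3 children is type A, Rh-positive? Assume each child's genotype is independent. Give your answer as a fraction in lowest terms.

ABO cross AO × AO → 1/4 O, 3/4 A.
Rh cross -/- × +/- → 1/2 Rh+, 1/2 Rh-; so P(type A, Rh-positive) = 3/4 × 1/2 = 3/8 per child.
All 3 independent: (3/8)^3 = 27/512.

27/512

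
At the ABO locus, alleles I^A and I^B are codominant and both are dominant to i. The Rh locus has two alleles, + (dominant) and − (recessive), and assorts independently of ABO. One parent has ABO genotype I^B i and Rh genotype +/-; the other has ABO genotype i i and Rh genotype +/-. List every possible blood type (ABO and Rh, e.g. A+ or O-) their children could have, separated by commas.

Gametes from I^B i × i i give offspring ABO genotypes I^B i, i i, i.e. phenotypes O, B.
Rh cross +/- × +/- → phenotypes Rh+, Rh-.
Combining independently: O+, O-, B+, B-.

O+, O-, B+, B-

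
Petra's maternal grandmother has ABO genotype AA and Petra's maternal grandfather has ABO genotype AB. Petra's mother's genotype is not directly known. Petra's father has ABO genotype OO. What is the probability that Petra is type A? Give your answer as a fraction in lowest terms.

3/4

Petra's mother's ABO genotype from AA × AB: 1/2 AA, 1/2 AB.
Crossing each possibility with the father OO and summing P(type A): 1/2·1 + 1/2·1/2 = 3/4.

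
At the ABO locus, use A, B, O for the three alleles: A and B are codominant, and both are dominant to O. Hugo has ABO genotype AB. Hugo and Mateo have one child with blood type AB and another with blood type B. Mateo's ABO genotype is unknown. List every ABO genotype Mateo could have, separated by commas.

AB, AO, BB, BO

For each candidate genotype of Mateo, check whether crossing it with AB can produce every observed child phenotype.
  AA → possible child types {A, AB} ✗
  AB → possible child types {A, B, AB} ✓
  AO → possible child types {A, B, AB} ✓
  BB → possible child types {B, AB} ✓
  BO → possible child types {A, B, AB} ✓
  OO → possible child types {A, B} ✗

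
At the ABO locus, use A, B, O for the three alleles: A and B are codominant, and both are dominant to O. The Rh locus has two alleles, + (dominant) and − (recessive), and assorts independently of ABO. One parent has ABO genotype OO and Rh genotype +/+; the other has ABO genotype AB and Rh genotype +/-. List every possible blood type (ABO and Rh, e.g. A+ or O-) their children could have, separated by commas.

Gametes from OO × AB give offspring ABO genotypes AO, BO, i.e. phenotypes A, B.
Rh cross +/+ × +/- → phenotypes Rh+.
Combining independently: A+, B+.

A+, B+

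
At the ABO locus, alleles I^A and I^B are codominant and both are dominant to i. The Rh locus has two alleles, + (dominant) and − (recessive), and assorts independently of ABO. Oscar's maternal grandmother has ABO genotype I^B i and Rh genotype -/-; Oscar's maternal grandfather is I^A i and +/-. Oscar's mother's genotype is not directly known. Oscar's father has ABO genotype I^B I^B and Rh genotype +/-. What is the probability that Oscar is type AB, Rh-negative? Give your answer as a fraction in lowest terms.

3/32

Oscar's mother's ABO genotype from I^B i × I^A i: 1/4 I^A I^B, 1/4 I^A i, 1/4 I^B i, 1/4 i i.
Crossing each possibility with the father I^B I^B and summing P(type AB): 1/4·1/2 + 1/4·1/2 + 1/4·0 + 1/4·0 = 1/4.
Similarly for Rh via the mother's Rh distribution: P(Rh-) = 3/8.
Independent loci: 1/4 × 3/8 = 3/32.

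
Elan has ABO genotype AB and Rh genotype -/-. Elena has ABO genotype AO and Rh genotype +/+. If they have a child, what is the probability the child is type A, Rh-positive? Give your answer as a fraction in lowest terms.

1/2

ABO cross AB × AO → offspring phenotypes: 1/2 A, 1/4 B, 1/4 AB.
Rh cross -/- × +/+ → 1 Rh+.
Independent loci: P(type A, Rh-positive) = 1/2 × 1 = 1/2.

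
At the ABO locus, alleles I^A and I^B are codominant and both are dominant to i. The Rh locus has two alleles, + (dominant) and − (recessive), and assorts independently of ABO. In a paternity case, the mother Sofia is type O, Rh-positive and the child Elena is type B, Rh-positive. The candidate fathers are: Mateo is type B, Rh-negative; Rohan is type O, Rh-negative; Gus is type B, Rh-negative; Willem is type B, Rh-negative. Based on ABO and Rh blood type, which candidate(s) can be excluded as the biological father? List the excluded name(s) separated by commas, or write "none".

A candidate is excluded only if no genotype consistent with his phenotype could produce a type B, Rh-positive child with a type O, Rh-positive mother.
Rohan (type O, Rh-): no genotype consistent with that phenotype can produce a type-B Rh+ child with a type-O mother.

Rohan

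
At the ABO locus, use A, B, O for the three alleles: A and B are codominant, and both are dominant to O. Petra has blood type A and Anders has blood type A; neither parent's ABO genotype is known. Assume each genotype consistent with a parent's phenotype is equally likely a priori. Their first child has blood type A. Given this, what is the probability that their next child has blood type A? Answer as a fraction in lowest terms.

19/20

Possible genotypes: Petra ∈ {AA, AO}; Anders ∈ {AA, AO}.
Weight each parental genotype pair by prior × P(type-A child):
  AA × AA: posterior weight 4/15; P(next child type A) = 1.
  AA × AO: posterior weight 4/15; P(next child type A) = 1.
  AO × AA: posterior weight 4/15; P(next child type A) = 1.
  AO × AO: posterior weight 1/5; P(next child type A) = 3/4.
Weighted sum = 19/20.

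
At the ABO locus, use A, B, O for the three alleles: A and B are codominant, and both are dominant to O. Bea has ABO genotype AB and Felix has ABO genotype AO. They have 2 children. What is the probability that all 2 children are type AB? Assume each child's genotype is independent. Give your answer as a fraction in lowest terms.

ABO cross AB × AO → 1/2 A, 1/4 B, 1/4 AB.
So P(type AB) = 1/4 per child.
All 2 independent: (1/4)^2 = 1/16.

1/16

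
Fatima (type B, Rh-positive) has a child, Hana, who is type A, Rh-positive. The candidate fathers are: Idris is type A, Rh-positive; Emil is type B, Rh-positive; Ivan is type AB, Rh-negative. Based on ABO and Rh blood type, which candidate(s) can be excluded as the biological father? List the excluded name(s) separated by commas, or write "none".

A candidate is excluded only if no genotype consistent with his phenotype could produce a type A, Rh-positive child with a type B, Rh-positive mother.
Emil (type B, Rh+): no genotype consistent with that phenotype can produce a type-A Rh+ child with a type-B mother.

Emil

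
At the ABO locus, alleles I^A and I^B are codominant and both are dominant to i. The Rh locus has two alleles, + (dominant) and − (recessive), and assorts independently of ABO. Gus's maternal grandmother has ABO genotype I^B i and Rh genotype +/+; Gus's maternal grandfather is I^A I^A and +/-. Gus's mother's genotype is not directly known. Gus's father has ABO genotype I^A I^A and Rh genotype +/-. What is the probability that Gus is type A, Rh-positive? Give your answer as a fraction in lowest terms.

21/32

Gus's mother's ABO genotype from I^B i × I^A I^A: 1/2 I^A I^B, 1/2 I^A i.
Crossing each possibility with the father I^A I^A and summing P(type A): 1/2·1/2 + 1/2·1 = 3/4.
Similarly for Rh via the mother's Rh distribution: P(Rh+) = 7/8.
Independent loci: 3/4 × 7/8 = 21/32.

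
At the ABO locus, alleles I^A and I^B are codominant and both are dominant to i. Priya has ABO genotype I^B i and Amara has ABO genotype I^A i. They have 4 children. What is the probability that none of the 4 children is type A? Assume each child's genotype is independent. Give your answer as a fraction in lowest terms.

81/256

ABO cross I^B i × I^A i → 1/4 O, 1/4 A, 1/4 B, 1/4 AB.
So P(type A) = 1/4 per child.
P(not type A) = 3/4 for one child; (3/4)^4 = 81/256.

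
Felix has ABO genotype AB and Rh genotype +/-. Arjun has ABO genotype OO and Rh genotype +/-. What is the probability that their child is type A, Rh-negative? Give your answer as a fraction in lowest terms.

1/8

ABO cross AB × OO → offspring phenotypes: 1/2 A, 1/2 B.
Rh cross +/- × +/- → 3/4 Rh+, 1/4 Rh-.
Independent loci: P(type A, Rh-negative) = 1/2 × 1/4 = 1/8.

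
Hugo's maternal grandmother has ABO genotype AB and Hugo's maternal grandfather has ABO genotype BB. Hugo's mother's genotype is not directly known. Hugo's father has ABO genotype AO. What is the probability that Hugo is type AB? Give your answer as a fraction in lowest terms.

3/8

Hugo's mother's ABO genotype from AB × BB: 1/2 AB, 1/2 BB.
Crossing each possibility with the father AO and summing P(type AB): 1/2·1/4 + 1/2·1/2 = 3/8.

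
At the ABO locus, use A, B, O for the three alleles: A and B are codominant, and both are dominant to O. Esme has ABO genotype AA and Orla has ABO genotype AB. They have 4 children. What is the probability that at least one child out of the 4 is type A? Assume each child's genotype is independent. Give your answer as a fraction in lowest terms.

ABO cross AA × AB → 1/2 A, 1/2 AB.
So P(type A) = 1/2 per child.
P(none) = (1/2)^4 = 1/16; P(at least one) = 1 − 1/16 = 15/16.

15/16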